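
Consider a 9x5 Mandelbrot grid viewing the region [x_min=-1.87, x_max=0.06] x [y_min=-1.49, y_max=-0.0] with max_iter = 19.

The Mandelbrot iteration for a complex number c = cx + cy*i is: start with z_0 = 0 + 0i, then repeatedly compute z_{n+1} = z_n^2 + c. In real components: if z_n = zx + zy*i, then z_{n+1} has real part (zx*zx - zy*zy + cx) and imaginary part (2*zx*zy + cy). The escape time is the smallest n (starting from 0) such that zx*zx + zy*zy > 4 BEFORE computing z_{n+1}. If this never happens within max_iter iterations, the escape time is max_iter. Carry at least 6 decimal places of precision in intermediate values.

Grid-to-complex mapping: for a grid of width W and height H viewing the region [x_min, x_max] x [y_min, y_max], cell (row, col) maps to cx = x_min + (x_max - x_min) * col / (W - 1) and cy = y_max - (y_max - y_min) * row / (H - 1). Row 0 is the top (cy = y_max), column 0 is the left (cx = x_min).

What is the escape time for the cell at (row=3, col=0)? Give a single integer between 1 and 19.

z_0 = 0 + 0i, c = -1.8700 + -1.1175i
Iter 1: z = -1.8700 + -1.1175i, |z|^2 = 4.7457
Escaped at iteration 1

Answer: 1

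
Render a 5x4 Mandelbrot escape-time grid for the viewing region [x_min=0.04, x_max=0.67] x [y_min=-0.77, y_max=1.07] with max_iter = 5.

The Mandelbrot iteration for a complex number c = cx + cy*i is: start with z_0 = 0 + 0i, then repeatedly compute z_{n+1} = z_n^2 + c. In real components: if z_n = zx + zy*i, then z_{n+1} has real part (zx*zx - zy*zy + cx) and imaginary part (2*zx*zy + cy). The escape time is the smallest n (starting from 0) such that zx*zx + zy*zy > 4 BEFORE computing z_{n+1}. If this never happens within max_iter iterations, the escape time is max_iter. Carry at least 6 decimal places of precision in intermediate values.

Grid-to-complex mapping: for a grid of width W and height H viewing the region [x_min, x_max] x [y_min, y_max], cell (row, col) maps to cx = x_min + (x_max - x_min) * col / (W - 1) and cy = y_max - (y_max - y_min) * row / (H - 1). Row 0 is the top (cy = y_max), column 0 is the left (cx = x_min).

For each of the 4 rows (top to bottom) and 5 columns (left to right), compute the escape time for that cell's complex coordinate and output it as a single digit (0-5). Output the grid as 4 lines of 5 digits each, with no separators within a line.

Answer: 43322
55553
55554
55433

Derivation:
(row=0, col=0): c = 0.0400 + 1.0700i → escape time 4
(row=0, col=1): c = 0.1975 + 1.0700i → escape time 3
(row=0, col=2): c = 0.3550 + 1.0700i → escape time 3
(row=0, col=3): c = 0.5125 + 1.0700i → escape time 2
(row=0, col=4): c = 0.6700 + 1.0700i → escape time 2
(row=1, col=0): c = 0.0400 + 0.4567i → escape time 5
(row=1, col=1): c = 0.1975 + 0.4567i → escape time 5
(row=1, col=2): c = 0.3550 + 0.4567i → escape time 5
(row=1, col=3): c = 0.5125 + 0.4567i → escape time 5
(row=1, col=4): c = 0.6700 + 0.4567i → escape time 3
(row=2, col=0): c = 0.0400 + -0.1567i → escape time 5
(row=2, col=1): c = 0.1975 + -0.1567i → escape time 5
(row=2, col=2): c = 0.3550 + -0.1567i → escape time 5
(row=2, col=3): c = 0.5125 + -0.1567i → escape time 5
(row=2, col=4): c = 0.6700 + -0.1567i → escape time 4
(row=3, col=0): c = 0.0400 + -0.7700i → escape time 5
(row=3, col=1): c = 0.1975 + -0.7700i → escape time 5
(row=3, col=2): c = 0.3550 + -0.7700i → escape time 4
(row=3, col=3): c = 0.5125 + -0.7700i → escape time 3
(row=3, col=4): c = 0.6700 + -0.7700i → escape time 3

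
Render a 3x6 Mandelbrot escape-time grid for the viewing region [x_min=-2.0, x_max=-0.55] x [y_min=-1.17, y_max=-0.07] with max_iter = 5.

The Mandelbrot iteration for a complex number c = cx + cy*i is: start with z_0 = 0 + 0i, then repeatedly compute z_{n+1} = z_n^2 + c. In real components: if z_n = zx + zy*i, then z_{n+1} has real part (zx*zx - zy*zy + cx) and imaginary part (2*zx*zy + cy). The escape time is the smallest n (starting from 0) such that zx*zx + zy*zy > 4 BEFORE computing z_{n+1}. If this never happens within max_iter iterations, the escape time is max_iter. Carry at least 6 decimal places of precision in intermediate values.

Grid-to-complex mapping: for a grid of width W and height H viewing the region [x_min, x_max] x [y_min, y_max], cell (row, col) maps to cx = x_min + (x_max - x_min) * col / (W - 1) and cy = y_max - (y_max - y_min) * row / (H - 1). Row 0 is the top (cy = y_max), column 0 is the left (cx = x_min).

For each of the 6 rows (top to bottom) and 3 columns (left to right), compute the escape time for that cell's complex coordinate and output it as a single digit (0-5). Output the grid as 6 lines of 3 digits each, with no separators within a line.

(row=0, col=0): c = -2.0000 + -0.0700i → escape time 1
(row=0, col=1): c = -1.2750 + -0.0700i → escape time 5
(row=0, col=2): c = -0.5500 + -0.0700i → escape time 5
(row=1, col=0): c = -2.0000 + -0.2900i → escape time 1
(row=1, col=1): c = -1.2750 + -0.2900i → escape time 5
(row=1, col=2): c = -0.5500 + -0.2900i → escape time 5
(row=2, col=0): c = -2.0000 + -0.5100i → escape time 1
(row=2, col=1): c = -1.2750 + -0.5100i → escape time 4
(row=2, col=2): c = -0.5500 + -0.5100i → escape time 5
(row=3, col=0): c = -2.0000 + -0.7300i → escape time 1
(row=3, col=1): c = -1.2750 + -0.7300i → escape time 3
(row=3, col=2): c = -0.5500 + -0.7300i → escape time 5
(row=4, col=0): c = -2.0000 + -0.9500i → escape time 1
(row=4, col=1): c = -1.2750 + -0.9500i → escape time 3
(row=4, col=2): c = -0.5500 + -0.9500i → escape time 4
(row=5, col=0): c = -2.0000 + -1.1700i → escape time 1
(row=5, col=1): c = -1.2750 + -1.1700i → escape time 2
(row=5, col=2): c = -0.5500 + -1.1700i → escape time 3

Answer: 155
155
145
135
134
123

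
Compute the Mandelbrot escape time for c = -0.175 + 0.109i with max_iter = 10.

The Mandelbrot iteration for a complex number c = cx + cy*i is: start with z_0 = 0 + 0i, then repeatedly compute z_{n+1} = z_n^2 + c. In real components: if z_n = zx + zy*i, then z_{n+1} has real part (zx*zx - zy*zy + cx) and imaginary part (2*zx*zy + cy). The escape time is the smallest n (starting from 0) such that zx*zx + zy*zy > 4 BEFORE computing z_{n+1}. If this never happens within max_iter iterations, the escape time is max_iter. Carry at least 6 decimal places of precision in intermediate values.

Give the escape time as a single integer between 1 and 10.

Answer: 10

Derivation:
z_0 = 0 + 0i, c = -0.1750 + 0.1090i
Iter 1: z = -0.1750 + 0.1090i, |z|^2 = 0.0425
Iter 2: z = -0.1563 + 0.0708i, |z|^2 = 0.0294
Iter 3: z = -0.1556 + 0.0869i, |z|^2 = 0.0318
Iter 4: z = -0.1583 + 0.0820i, |z|^2 = 0.0318
Iter 5: z = -0.1566 + 0.0830i, |z|^2 = 0.0314
Iter 6: z = -0.1574 + 0.0830i, |z|^2 = 0.0316
Iter 7: z = -0.1571 + 0.0829i, |z|^2 = 0.0316
Iter 8: z = -0.1572 + 0.0830i, |z|^2 = 0.0316
Iter 9: z = -0.1572 + 0.0829i, |z|^2 = 0.0316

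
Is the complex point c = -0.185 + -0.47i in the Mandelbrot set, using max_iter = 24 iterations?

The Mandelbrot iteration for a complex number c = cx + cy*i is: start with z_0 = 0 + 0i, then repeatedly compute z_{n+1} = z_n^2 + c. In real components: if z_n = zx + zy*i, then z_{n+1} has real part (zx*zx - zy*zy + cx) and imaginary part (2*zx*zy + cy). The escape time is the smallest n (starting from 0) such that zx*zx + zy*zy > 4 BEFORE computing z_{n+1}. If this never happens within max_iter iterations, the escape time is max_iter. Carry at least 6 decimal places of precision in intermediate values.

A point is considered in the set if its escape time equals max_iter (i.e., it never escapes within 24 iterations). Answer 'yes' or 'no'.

z_0 = 0 + 0i, c = -0.1850 + -0.4700i
Iter 1: z = -0.1850 + -0.4700i, |z|^2 = 0.2551
Iter 2: z = -0.3717 + -0.2961i, |z|^2 = 0.2258
Iter 3: z = -0.1345 + -0.2499i, |z|^2 = 0.0805
Iter 4: z = -0.2293 + -0.4028i, |z|^2 = 0.2148
Iter 5: z = -0.2946 + -0.2853i, |z|^2 = 0.1682
Iter 6: z = -0.1796 + -0.3019i, |z|^2 = 0.1234
Iter 7: z = -0.2439 + -0.3616i, |z|^2 = 0.1902
Iter 8: z = -0.2562 + -0.2936i, |z|^2 = 0.1519
Iter 9: z = -0.2056 + -0.3195i, |z|^2 = 0.1443
Iter 10: z = -0.2448 + -0.3386i, |z|^2 = 0.1746
Iter 11: z = -0.2397 + -0.3042i, |z|^2 = 0.1500
Iter 12: z = -0.2201 + -0.3242i, |z|^2 = 0.1535
Iter 13: z = -0.2417 + -0.3273i, |z|^2 = 0.1655
Iter 14: z = -0.2337 + -0.3118i, |z|^2 = 0.1519
Iter 15: z = -0.2276 + -0.3242i, |z|^2 = 0.1569
Iter 16: z = -0.2383 + -0.3224i, |z|^2 = 0.1608
Iter 17: z = -0.2322 + -0.3163i, |z|^2 = 0.1539
Iter 18: z = -0.2312 + -0.3231i, |z|^2 = 0.1579
Iter 19: z = -0.2360 + -0.3206i, |z|^2 = 0.1585
Iter 20: z = -0.2321 + -0.3187i, |z|^2 = 0.1554
Iter 21: z = -0.2327 + -0.3221i, |z|^2 = 0.1579
Iter 22: z = -0.2346 + -0.3201i, |z|^2 = 0.1575
Iter 23: z = -0.2324 + -0.3198i, |z|^2 = 0.1563
Did not escape in 24 iterations → in set

Answer: yes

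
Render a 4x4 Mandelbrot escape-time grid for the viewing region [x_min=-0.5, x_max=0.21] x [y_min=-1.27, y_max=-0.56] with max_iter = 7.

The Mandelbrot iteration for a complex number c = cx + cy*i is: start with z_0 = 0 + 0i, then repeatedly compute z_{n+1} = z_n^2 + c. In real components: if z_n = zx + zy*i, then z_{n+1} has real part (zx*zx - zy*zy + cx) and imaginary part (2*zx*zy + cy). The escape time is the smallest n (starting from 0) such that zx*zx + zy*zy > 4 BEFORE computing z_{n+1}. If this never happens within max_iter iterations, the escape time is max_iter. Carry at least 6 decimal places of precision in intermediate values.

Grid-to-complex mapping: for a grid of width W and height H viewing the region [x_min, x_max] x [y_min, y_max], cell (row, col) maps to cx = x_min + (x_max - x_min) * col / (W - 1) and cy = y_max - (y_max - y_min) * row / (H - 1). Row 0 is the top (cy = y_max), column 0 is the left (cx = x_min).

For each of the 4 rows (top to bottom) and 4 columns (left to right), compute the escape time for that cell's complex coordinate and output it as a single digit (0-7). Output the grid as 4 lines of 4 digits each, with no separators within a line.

(row=0, col=0): c = -0.5000 + -0.5600i → escape time 7
(row=0, col=1): c = -0.2633 + -0.5600i → escape time 7
(row=0, col=2): c = -0.0267 + -0.5600i → escape time 7
(row=0, col=3): c = 0.2100 + -0.5600i → escape time 7
(row=1, col=0): c = -0.5000 + -0.7967i → escape time 5
(row=1, col=1): c = -0.2633 + -0.7967i → escape time 7
(row=1, col=2): c = -0.0267 + -0.7967i → escape time 7
(row=1, col=3): c = 0.2100 + -0.7967i → escape time 5
(row=2, col=0): c = -0.5000 + -1.0333i → escape time 4
(row=2, col=1): c = -0.2633 + -1.0333i → escape time 5
(row=2, col=2): c = -0.0267 + -1.0333i → escape time 7
(row=2, col=3): c = 0.2100 + -1.0333i → escape time 4
(row=3, col=0): c = -0.5000 + -1.2700i → escape time 3
(row=3, col=1): c = -0.2633 + -1.2700i → escape time 3
(row=3, col=2): c = -0.0267 + -1.2700i → escape time 2
(row=3, col=3): c = 0.2100 + -1.2700i → escape time 2

Answer: 7777
5775
4574
3322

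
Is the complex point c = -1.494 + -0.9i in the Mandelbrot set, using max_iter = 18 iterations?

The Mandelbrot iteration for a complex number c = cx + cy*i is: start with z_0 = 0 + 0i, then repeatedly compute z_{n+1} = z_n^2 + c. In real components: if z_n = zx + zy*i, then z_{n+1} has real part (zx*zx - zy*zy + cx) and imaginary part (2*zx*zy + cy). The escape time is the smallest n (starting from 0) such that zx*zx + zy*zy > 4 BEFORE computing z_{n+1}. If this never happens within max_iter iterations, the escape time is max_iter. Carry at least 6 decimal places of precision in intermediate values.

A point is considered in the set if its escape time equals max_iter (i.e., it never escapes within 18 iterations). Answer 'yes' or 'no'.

z_0 = 0 + 0i, c = -1.4940 + -0.9000i
Iter 1: z = -1.4940 + -0.9000i, |z|^2 = 3.0420
Iter 2: z = -0.0720 + 1.7892i, |z|^2 = 3.2064
Iter 3: z = -4.6901 + -1.1575i, |z|^2 = 23.3365
Escaped at iteration 3

Answer: no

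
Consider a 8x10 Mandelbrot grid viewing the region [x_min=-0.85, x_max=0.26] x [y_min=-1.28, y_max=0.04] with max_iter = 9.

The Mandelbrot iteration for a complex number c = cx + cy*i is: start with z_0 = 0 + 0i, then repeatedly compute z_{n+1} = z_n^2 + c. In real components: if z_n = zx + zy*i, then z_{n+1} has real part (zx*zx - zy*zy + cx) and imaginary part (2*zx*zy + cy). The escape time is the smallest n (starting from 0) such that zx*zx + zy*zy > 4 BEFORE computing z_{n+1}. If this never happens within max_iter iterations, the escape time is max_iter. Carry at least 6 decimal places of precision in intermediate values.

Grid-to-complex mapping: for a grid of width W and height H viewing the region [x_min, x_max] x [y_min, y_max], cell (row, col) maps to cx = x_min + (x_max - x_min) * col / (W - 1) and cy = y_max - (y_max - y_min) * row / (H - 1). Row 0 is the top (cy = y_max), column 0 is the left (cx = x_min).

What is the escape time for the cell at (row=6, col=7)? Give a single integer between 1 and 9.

Answer: 4

Derivation:
z_0 = 0 + 0i, c = 0.2600 + -0.8400i
Iter 1: z = 0.2600 + -0.8400i, |z|^2 = 0.7732
Iter 2: z = -0.3780 + -1.2768i, |z|^2 = 1.7731
Iter 3: z = -1.2273 + 0.1253i, |z|^2 = 1.5220
Iter 4: z = 1.7507 + -1.1475i, |z|^2 = 4.3815
Escaped at iteration 4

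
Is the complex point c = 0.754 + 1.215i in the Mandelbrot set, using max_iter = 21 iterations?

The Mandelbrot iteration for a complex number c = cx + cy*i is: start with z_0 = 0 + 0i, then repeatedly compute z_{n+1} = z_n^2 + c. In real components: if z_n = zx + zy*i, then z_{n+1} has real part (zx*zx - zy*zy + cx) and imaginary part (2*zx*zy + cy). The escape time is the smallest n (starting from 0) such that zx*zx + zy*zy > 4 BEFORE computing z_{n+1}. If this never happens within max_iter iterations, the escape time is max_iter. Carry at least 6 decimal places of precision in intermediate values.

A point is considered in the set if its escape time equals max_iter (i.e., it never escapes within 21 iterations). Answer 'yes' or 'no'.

Answer: no

Derivation:
z_0 = 0 + 0i, c = 0.7540 + 1.2150i
Iter 1: z = 0.7540 + 1.2150i, |z|^2 = 2.0447
Iter 2: z = -0.1537 + 3.0472i, |z|^2 = 9.3092
Escaped at iteration 2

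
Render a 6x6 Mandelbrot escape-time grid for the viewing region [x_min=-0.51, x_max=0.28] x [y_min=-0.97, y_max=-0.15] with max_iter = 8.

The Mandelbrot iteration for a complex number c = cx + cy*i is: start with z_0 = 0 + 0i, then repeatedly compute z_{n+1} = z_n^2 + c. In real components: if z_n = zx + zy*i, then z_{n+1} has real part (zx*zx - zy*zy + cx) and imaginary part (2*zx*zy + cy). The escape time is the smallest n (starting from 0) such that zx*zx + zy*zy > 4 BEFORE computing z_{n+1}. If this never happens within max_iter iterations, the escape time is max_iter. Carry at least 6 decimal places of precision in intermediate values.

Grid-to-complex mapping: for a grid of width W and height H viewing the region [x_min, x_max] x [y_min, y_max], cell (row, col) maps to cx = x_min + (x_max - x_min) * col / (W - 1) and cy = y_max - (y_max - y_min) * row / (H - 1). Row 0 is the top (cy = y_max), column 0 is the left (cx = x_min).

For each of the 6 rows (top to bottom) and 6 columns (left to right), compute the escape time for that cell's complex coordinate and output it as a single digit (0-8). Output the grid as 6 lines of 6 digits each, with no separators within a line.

(row=0, col=0): c = -0.5100 + -0.1500i → escape time 8
(row=0, col=1): c = -0.3520 + -0.1500i → escape time 8
(row=0, col=2): c = -0.1940 + -0.1500i → escape time 8
(row=0, col=3): c = -0.0360 + -0.1500i → escape time 8
(row=0, col=4): c = 0.1220 + -0.1500i → escape time 8
(row=0, col=5): c = 0.2800 + -0.1500i → escape time 8
(row=1, col=0): c = -0.5100 + -0.3140i → escape time 8
(row=1, col=1): c = -0.3520 + -0.3140i → escape time 8
(row=1, col=2): c = -0.1940 + -0.3140i → escape time 8
(row=1, col=3): c = -0.0360 + -0.3140i → escape time 8
(row=1, col=4): c = 0.1220 + -0.3140i → escape time 8
(row=1, col=5): c = 0.2800 + -0.3140i → escape time 8
(row=2, col=0): c = -0.5100 + -0.4780i → escape time 8
(row=2, col=1): c = -0.3520 + -0.4780i → escape time 8
(row=2, col=2): c = -0.1940 + -0.4780i → escape time 8
(row=2, col=3): c = -0.0360 + -0.4780i → escape time 8
(row=2, col=4): c = 0.1220 + -0.4780i → escape time 8
(row=2, col=5): c = 0.2800 + -0.4780i → escape time 8
(row=3, col=0): c = -0.5100 + -0.6420i → escape time 8
(row=3, col=1): c = -0.3520 + -0.6420i → escape time 8
(row=3, col=2): c = -0.1940 + -0.6420i → escape time 8
(row=3, col=3): c = -0.0360 + -0.6420i → escape time 8
(row=3, col=4): c = 0.1220 + -0.6420i → escape time 8
(row=3, col=5): c = 0.2800 + -0.6420i → escape time 8
(row=4, col=0): c = -0.5100 + -0.8060i → escape time 5
(row=4, col=1): c = -0.3520 + -0.8060i → escape time 7
(row=4, col=2): c = -0.1940 + -0.8060i → escape time 8
(row=4, col=3): c = -0.0360 + -0.8060i → escape time 8
(row=4, col=4): c = 0.1220 + -0.8060i → escape time 6
(row=4, col=5): c = 0.2800 + -0.8060i → escape time 5
(row=5, col=0): c = -0.5100 + -0.9700i → escape time 4
(row=5, col=1): c = -0.3520 + -0.9700i → escape time 5
(row=5, col=2): c = -0.1940 + -0.9700i → escape time 8
(row=5, col=3): c = -0.0360 + -0.9700i → escape time 8
(row=5, col=4): c = 0.1220 + -0.9700i → escape time 4
(row=5, col=5): c = 0.2800 + -0.9700i → escape time 4

Answer: 888888
888888
888888
888888
578865
458844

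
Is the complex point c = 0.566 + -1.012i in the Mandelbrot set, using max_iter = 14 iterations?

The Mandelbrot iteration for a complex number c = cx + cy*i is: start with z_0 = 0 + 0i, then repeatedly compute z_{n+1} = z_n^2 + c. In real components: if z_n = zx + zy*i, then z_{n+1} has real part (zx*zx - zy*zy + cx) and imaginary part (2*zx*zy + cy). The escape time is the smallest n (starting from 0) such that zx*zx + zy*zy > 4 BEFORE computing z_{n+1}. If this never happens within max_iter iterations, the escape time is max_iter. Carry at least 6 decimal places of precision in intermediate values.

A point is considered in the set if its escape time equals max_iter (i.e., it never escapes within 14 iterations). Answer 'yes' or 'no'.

Answer: no

Derivation:
z_0 = 0 + 0i, c = 0.5660 + -1.0120i
Iter 1: z = 0.5660 + -1.0120i, |z|^2 = 1.3445
Iter 2: z = -0.1378 + -2.1576i, |z|^2 = 4.6742
Escaped at iteration 2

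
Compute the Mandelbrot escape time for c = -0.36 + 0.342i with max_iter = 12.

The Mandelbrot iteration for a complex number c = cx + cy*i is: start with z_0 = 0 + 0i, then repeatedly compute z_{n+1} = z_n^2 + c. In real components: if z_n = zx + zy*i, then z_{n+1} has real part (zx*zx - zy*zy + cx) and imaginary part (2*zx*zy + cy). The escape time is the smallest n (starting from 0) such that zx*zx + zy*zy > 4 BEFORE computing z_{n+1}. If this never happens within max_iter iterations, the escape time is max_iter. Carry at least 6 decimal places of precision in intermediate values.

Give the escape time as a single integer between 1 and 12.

z_0 = 0 + 0i, c = -0.3600 + 0.3420i
Iter 1: z = -0.3600 + 0.3420i, |z|^2 = 0.2466
Iter 2: z = -0.3474 + 0.0958i, |z|^2 = 0.1298
Iter 3: z = -0.2485 + 0.2755i, |z|^2 = 0.1376
Iter 4: z = -0.3741 + 0.2051i, |z|^2 = 0.1820
Iter 5: z = -0.2621 + 0.1885i, |z|^2 = 0.1042
Iter 6: z = -0.3269 + 0.2432i, |z|^2 = 0.1660
Iter 7: z = -0.3123 + 0.1830i, |z|^2 = 0.1310
Iter 8: z = -0.2960 + 0.2277i, |z|^2 = 0.1394
Iter 9: z = -0.3242 + 0.2072i, |z|^2 = 0.1481
Iter 10: z = -0.2978 + 0.2076i, |z|^2 = 0.1318
Iter 11: z = -0.3144 + 0.2183i, |z|^2 = 0.1465

Answer: 12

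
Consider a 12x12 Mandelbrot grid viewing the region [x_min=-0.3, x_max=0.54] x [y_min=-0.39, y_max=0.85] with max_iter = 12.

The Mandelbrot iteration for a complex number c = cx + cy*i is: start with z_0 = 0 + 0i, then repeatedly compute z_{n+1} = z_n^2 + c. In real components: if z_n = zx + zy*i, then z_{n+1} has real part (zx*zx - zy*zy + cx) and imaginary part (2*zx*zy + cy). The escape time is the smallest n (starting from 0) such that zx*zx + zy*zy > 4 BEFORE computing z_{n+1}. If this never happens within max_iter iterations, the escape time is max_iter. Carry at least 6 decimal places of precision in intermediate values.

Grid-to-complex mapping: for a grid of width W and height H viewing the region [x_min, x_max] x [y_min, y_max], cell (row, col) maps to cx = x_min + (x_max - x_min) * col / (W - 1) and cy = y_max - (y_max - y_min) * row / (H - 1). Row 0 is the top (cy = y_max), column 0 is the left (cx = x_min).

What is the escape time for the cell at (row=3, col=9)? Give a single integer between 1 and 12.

Answer: 8

Derivation:
z_0 = 0 + 0i, c = 0.3873 + 0.5118i
Iter 1: z = 0.3873 + 0.5118i, |z|^2 = 0.4119
Iter 2: z = 0.2753 + 0.9082i, |z|^2 = 0.9007
Iter 3: z = -0.3618 + 1.0119i, |z|^2 = 1.1549
Iter 4: z = -0.5057 + -0.2205i, |z|^2 = 0.3044
Iter 5: z = 0.5944 + 0.7348i, |z|^2 = 0.8933
Iter 6: z = 0.2006 + 1.3854i, |z|^2 = 1.9595
Iter 7: z = -1.4917 + 1.0677i, |z|^2 = 3.3653
Iter 8: z = 1.4726 + -2.6737i, |z|^2 = 9.3172
Escaped at iteration 8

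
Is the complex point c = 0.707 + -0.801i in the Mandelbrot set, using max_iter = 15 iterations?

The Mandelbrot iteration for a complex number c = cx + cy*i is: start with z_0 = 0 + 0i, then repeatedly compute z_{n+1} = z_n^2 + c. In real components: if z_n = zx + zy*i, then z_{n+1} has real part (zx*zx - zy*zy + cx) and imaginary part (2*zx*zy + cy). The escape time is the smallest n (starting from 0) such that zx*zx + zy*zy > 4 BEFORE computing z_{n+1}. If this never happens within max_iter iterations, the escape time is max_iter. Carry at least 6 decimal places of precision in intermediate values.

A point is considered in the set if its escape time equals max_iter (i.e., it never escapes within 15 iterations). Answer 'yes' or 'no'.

Answer: no

Derivation:
z_0 = 0 + 0i, c = 0.7070 + -0.8010i
Iter 1: z = 0.7070 + -0.8010i, |z|^2 = 1.1415
Iter 2: z = 0.5652 + -1.9336i, |z|^2 = 4.0584
Escaped at iteration 2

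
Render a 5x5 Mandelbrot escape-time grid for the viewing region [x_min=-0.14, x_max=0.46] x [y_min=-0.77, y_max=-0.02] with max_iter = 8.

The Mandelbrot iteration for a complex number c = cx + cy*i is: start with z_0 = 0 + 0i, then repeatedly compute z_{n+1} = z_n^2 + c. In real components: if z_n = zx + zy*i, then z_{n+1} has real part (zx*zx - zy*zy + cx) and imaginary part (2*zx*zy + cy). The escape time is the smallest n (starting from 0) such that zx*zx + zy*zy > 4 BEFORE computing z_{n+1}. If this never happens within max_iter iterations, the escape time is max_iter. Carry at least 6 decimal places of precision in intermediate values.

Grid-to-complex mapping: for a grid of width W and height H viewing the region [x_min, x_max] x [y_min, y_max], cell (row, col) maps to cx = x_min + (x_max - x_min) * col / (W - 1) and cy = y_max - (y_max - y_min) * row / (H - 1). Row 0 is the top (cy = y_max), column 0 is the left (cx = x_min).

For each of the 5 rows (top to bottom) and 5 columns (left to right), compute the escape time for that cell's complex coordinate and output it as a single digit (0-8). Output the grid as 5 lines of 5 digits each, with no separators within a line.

(row=0, col=0): c = -0.1400 + -0.0200i → escape time 8
(row=0, col=1): c = 0.0100 + -0.0200i → escape time 8
(row=0, col=2): c = 0.1600 + -0.0200i → escape time 8
(row=0, col=3): c = 0.3100 + -0.0200i → escape time 8
(row=0, col=4): c = 0.4600 + -0.0200i → escape time 5
(row=1, col=0): c = -0.1400 + -0.2075i → escape time 8
(row=1, col=1): c = 0.0100 + -0.2075i → escape time 8
(row=1, col=2): c = 0.1600 + -0.2075i → escape time 8
(row=1, col=3): c = 0.3100 + -0.2075i → escape time 8
(row=1, col=4): c = 0.4600 + -0.2075i → escape time 7
(row=2, col=0): c = -0.1400 + -0.3950i → escape time 8
(row=2, col=1): c = 0.0100 + -0.3950i → escape time 8
(row=2, col=2): c = 0.1600 + -0.3950i → escape time 8
(row=2, col=3): c = 0.3100 + -0.3950i → escape time 8
(row=2, col=4): c = 0.4600 + -0.3950i → escape time 8
(row=3, col=0): c = -0.1400 + -0.5825i → escape time 8
(row=3, col=1): c = 0.0100 + -0.5825i → escape time 8
(row=3, col=2): c = 0.1600 + -0.5825i → escape time 8
(row=3, col=3): c = 0.3100 + -0.5825i → escape time 8
(row=3, col=4): c = 0.4600 + -0.5825i → escape time 5
(row=4, col=0): c = -0.1400 + -0.7700i → escape time 8
(row=4, col=1): c = 0.0100 + -0.7700i → escape time 8
(row=4, col=2): c = 0.1600 + -0.7700i → escape time 6
(row=4, col=3): c = 0.3100 + -0.7700i → escape time 5
(row=4, col=4): c = 0.4600 + -0.7700i → escape time 4

Answer: 88885
88887
88888
88885
88654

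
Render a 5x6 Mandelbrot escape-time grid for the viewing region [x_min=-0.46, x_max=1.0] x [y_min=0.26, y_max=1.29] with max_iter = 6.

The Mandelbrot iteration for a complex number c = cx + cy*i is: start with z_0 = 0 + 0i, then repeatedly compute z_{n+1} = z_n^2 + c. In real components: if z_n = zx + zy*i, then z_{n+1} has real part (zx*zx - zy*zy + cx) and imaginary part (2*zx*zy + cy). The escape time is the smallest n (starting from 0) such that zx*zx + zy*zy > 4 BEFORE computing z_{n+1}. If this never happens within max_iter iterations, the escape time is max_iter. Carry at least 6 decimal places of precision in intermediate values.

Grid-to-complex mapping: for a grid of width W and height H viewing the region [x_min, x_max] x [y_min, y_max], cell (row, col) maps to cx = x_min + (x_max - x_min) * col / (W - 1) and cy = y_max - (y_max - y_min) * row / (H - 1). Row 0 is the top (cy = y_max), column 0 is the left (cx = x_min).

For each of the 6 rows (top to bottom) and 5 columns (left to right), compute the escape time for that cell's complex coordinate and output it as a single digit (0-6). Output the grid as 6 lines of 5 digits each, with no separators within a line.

Answer: 32222
45322
56422
66632
66632
66642

Derivation:
(row=0, col=0): c = -0.4600 + 1.2900i → escape time 3
(row=0, col=1): c = -0.0950 + 1.2900i → escape time 2
(row=0, col=2): c = 0.2700 + 1.2900i → escape time 2
(row=0, col=3): c = 0.6350 + 1.2900i → escape time 2
(row=0, col=4): c = 1.0000 + 1.2900i → escape time 2
(row=1, col=0): c = -0.4600 + 1.0840i → escape time 4
(row=1, col=1): c = -0.0950 + 1.0840i → escape time 5
(row=1, col=2): c = 0.2700 + 1.0840i → escape time 3
(row=1, col=3): c = 0.6350 + 1.0840i → escape time 2
(row=1, col=4): c = 1.0000 + 1.0840i → escape time 2
(row=2, col=0): c = -0.4600 + 0.8780i → escape time 5
(row=2, col=1): c = -0.0950 + 0.8780i → escape time 6
(row=2, col=2): c = 0.2700 + 0.8780i → escape time 4
(row=2, col=3): c = 0.6350 + 0.8780i → escape time 2
(row=2, col=4): c = 1.0000 + 0.8780i → escape time 2
(row=3, col=0): c = -0.4600 + 0.6720i → escape time 6
(row=3, col=1): c = -0.0950 + 0.6720i → escape time 6
(row=3, col=2): c = 0.2700 + 0.6720i → escape time 6
(row=3, col=3): c = 0.6350 + 0.6720i → escape time 3
(row=3, col=4): c = 1.0000 + 0.6720i → escape time 2
(row=4, col=0): c = -0.4600 + 0.4660i → escape time 6
(row=4, col=1): c = -0.0950 + 0.4660i → escape time 6
(row=4, col=2): c = 0.2700 + 0.4660i → escape time 6
(row=4, col=3): c = 0.6350 + 0.4660i → escape time 3
(row=4, col=4): c = 1.0000 + 0.4660i → escape time 2
(row=5, col=0): c = -0.4600 + 0.2600i → escape time 6
(row=5, col=1): c = -0.0950 + 0.2600i → escape time 6
(row=5, col=2): c = 0.2700 + 0.2600i → escape time 6
(row=5, col=3): c = 0.6350 + 0.2600i → escape time 4
(row=5, col=4): c = 1.0000 + 0.2600i → escape time 2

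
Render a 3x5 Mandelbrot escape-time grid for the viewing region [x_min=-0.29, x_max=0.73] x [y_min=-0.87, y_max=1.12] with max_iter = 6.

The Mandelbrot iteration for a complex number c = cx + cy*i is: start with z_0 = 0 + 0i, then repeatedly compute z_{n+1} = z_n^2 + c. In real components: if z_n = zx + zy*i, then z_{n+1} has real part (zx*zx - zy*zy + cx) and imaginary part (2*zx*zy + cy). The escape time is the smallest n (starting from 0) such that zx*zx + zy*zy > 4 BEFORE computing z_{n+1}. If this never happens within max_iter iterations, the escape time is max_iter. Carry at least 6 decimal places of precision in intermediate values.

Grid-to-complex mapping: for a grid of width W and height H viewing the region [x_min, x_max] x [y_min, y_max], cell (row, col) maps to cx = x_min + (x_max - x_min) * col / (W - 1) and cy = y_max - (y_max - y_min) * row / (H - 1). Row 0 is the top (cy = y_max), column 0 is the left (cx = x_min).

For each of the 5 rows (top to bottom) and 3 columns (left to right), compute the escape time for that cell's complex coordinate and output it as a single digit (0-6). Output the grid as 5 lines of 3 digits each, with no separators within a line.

(row=0, col=0): c = -0.2900 + 1.1200i → escape time 4
(row=0, col=1): c = 0.2200 + 1.1200i → escape time 3
(row=0, col=2): c = 0.7300 + 1.1200i → escape time 2
(row=1, col=0): c = -0.2900 + 0.6225i → escape time 6
(row=1, col=1): c = 0.2200 + 0.6225i → escape time 6
(row=1, col=2): c = 0.7300 + 0.6225i → escape time 3
(row=2, col=0): c = -0.2900 + 0.1250i → escape time 6
(row=2, col=1): c = 0.2200 + 0.1250i → escape time 6
(row=2, col=2): c = 0.7300 + 0.1250i → escape time 3
(row=3, col=0): c = -0.2900 + -0.3725i → escape time 6
(row=3, col=1): c = 0.2200 + -0.3725i → escape time 6
(row=3, col=2): c = 0.7300 + -0.3725i → escape time 3
(row=4, col=0): c = -0.2900 + -0.8700i → escape time 6
(row=4, col=1): c = 0.2200 + -0.8700i → escape time 4
(row=4, col=2): c = 0.7300 + -0.8700i → escape time 2

Answer: 432
663
663
663
642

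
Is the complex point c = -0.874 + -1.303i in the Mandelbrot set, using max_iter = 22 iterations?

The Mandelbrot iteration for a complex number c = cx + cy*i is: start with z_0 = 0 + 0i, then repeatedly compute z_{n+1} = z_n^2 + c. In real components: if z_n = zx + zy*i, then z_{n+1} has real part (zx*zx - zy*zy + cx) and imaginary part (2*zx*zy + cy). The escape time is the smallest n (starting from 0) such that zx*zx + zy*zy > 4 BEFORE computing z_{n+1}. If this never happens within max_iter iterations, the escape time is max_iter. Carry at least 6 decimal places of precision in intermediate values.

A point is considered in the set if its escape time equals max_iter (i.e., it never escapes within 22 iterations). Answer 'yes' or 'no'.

Answer: no

Derivation:
z_0 = 0 + 0i, c = -0.8740 + -1.3030i
Iter 1: z = -0.8740 + -1.3030i, |z|^2 = 2.4617
Iter 2: z = -1.8079 + 0.9746i, |z|^2 = 4.2186
Escaped at iteration 2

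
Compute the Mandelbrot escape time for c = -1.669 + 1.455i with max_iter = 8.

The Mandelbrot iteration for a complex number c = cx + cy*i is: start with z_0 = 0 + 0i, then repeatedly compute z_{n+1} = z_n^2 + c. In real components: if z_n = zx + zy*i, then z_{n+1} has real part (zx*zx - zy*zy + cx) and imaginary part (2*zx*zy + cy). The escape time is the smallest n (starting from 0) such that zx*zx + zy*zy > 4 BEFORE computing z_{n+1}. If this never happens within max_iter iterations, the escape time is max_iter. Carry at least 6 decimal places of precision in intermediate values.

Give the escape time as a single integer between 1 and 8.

Answer: 1

Derivation:
z_0 = 0 + 0i, c = -1.6690 + 1.4550i
Iter 1: z = -1.6690 + 1.4550i, |z|^2 = 4.9026
Escaped at iteration 1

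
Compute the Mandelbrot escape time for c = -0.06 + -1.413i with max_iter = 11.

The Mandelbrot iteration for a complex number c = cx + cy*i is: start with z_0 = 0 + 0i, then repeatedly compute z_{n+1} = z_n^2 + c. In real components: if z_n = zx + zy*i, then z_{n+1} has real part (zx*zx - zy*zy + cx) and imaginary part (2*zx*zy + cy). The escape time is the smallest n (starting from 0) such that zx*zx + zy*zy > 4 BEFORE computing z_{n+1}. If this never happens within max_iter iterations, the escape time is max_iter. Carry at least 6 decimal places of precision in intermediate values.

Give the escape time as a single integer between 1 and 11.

Answer: 2

Derivation:
z_0 = 0 + 0i, c = -0.0600 + -1.4130i
Iter 1: z = -0.0600 + -1.4130i, |z|^2 = 2.0002
Iter 2: z = -2.0530 + -1.2434i, |z|^2 = 5.7608
Escaped at iteration 2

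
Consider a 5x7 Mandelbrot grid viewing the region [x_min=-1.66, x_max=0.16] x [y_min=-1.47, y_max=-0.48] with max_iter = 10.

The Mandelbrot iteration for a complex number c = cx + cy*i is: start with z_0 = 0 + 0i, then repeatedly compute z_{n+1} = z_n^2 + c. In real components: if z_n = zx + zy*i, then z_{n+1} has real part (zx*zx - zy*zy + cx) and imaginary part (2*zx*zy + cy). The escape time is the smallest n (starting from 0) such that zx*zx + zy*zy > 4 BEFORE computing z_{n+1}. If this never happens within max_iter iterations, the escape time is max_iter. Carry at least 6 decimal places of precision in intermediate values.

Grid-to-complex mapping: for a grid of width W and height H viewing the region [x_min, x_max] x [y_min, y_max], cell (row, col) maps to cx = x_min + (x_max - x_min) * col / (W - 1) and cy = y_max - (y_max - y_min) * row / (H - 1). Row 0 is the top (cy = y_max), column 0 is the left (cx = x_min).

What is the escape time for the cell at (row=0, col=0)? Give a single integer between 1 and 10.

z_0 = 0 + 0i, c = -1.6600 + -0.4800i
Iter 1: z = -1.6600 + -0.4800i, |z|^2 = 2.9860
Iter 2: z = 0.8652 + 1.1136i, |z|^2 = 1.9887
Iter 3: z = -2.1515 + 1.4470i, |z|^2 = 6.7228
Escaped at iteration 3

Answer: 3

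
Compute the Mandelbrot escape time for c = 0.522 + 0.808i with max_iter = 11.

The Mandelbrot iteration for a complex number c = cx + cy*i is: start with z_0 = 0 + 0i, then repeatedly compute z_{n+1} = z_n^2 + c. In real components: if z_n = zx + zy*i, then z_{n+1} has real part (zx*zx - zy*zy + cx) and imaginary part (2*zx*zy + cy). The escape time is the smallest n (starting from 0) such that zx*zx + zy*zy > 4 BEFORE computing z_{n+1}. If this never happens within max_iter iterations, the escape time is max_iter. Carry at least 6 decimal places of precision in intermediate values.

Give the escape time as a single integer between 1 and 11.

Answer: 3

Derivation:
z_0 = 0 + 0i, c = 0.5220 + 0.8080i
Iter 1: z = 0.5220 + 0.8080i, |z|^2 = 0.9253
Iter 2: z = 0.1416 + 1.6516i, |z|^2 = 2.7477
Iter 3: z = -2.1856 + 1.2758i, |z|^2 = 6.4043
Escaped at iteration 3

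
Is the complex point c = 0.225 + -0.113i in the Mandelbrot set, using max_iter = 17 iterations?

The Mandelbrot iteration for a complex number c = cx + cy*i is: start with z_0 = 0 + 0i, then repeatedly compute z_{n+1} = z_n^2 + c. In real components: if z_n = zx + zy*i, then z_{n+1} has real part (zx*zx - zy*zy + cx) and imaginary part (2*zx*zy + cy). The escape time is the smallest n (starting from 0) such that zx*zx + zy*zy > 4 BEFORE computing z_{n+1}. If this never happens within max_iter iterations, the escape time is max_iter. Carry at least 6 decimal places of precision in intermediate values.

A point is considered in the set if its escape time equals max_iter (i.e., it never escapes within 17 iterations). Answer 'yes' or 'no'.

z_0 = 0 + 0i, c = 0.2250 + -0.1130i
Iter 1: z = 0.2250 + -0.1130i, |z|^2 = 0.0634
Iter 2: z = 0.2629 + -0.1638i, |z|^2 = 0.0959
Iter 3: z = 0.2672 + -0.1991i, |z|^2 = 0.1111
Iter 4: z = 0.2568 + -0.2194i, |z|^2 = 0.1141
Iter 5: z = 0.2428 + -0.2257i, |z|^2 = 0.1099
Iter 6: z = 0.2330 + -0.2226i, |z|^2 = 0.1038
Iter 7: z = 0.2297 + -0.2167i, |z|^2 = 0.0998
Iter 8: z = 0.2308 + -0.2126i, |z|^2 = 0.0985
Iter 9: z = 0.2331 + -0.2111i, |z|^2 = 0.0989
Iter 10: z = 0.2347 + -0.2114i, |z|^2 = 0.0998
Iter 11: z = 0.2354 + -0.2123i, |z|^2 = 0.1005
Iter 12: z = 0.2354 + -0.2129i, |z|^2 = 0.1007
Iter 13: z = 0.2351 + -0.2132i, |z|^2 = 0.1007
Iter 14: z = 0.2348 + -0.2132i, |z|^2 = 0.1006
Iter 15: z = 0.2346 + -0.2131i, |z|^2 = 0.1005
Iter 16: z = 0.2346 + -0.2130i, |z|^2 = 0.1004
Did not escape in 17 iterations → in set

Answer: yes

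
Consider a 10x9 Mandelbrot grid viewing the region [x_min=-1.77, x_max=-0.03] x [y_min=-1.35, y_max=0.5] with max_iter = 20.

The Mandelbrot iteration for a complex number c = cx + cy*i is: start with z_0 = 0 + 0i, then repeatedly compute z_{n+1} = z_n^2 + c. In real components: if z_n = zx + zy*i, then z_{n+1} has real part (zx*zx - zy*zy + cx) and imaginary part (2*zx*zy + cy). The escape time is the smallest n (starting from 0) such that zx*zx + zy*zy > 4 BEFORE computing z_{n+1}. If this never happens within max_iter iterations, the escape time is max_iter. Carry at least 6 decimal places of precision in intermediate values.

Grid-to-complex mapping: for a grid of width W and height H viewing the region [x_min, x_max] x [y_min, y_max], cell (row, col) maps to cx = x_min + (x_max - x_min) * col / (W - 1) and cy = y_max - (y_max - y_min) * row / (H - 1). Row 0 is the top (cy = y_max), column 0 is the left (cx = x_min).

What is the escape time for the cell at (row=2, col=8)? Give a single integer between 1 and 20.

Answer: 20

Derivation:
z_0 = 0 + 0i, c = -0.2233 + 0.0375i
Iter 1: z = -0.2233 + 0.0375i, |z|^2 = 0.0513
Iter 2: z = -0.1749 + 0.0207i, |z|^2 = 0.0310
Iter 3: z = -0.1932 + 0.0302i, |z|^2 = 0.0382
Iter 4: z = -0.1869 + 0.0258i, |z|^2 = 0.0356
Iter 5: z = -0.1891 + 0.0278i, |z|^2 = 0.0365
Iter 6: z = -0.1884 + 0.0270i, |z|^2 = 0.0362
Iter 7: z = -0.1886 + 0.0273i, |z|^2 = 0.0363
Iter 8: z = -0.1885 + 0.0272i, |z|^2 = 0.0363
Iter 9: z = -0.1885 + 0.0272i, |z|^2 = 0.0363
Iter 10: z = -0.1885 + 0.0272i, |z|^2 = 0.0363
Iter 11: z = -0.1885 + 0.0272i, |z|^2 = 0.0363
Iter 12: z = -0.1885 + 0.0272i, |z|^2 = 0.0363
Iter 13: z = -0.1885 + 0.0272i, |z|^2 = 0.0363
Iter 14: z = -0.1885 + 0.0272i, |z|^2 = 0.0363
Iter 15: z = -0.1885 + 0.0272i, |z|^2 = 0.0363
Iter 16: z = -0.1885 + 0.0272i, |z|^2 = 0.0363
Iter 17: z = -0.1885 + 0.0272i, |z|^2 = 0.0363
Iter 18: z = -0.1885 + 0.0272i, |z|^2 = 0.0363
Iter 19: z = -0.1885 + 0.0272i, |z|^2 = 0.0363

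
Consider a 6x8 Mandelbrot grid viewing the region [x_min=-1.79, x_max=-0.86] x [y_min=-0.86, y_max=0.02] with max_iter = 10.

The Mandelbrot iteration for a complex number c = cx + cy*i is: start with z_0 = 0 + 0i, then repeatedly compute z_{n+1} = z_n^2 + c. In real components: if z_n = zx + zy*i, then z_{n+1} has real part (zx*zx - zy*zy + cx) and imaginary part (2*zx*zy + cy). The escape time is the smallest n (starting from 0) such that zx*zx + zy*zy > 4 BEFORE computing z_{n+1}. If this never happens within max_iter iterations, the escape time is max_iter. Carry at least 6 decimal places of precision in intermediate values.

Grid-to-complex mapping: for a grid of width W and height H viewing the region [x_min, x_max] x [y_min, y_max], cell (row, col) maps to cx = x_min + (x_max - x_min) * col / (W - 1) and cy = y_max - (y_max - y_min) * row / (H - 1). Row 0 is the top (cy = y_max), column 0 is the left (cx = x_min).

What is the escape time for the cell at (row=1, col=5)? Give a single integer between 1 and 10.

z_0 = 0 + 0i, c = -0.8600 + -0.1057i
Iter 1: z = -0.8600 + -0.1057i, |z|^2 = 0.7508
Iter 2: z = -0.1316 + 0.0761i, |z|^2 = 0.0231
Iter 3: z = -0.8485 + -0.1257i, |z|^2 = 0.7357
Iter 4: z = -0.1559 + 0.1077i, |z|^2 = 0.0359
Iter 5: z = -0.8473 + -0.1393i, |z|^2 = 0.7373
Iter 6: z = -0.1615 + 0.1303i, |z|^2 = 0.0431
Iter 7: z = -0.8509 + -0.1478i, |z|^2 = 0.7459
Iter 8: z = -0.1578 + 0.1458i, |z|^2 = 0.0462
Iter 9: z = -0.8564 + -0.1517i, |z|^2 = 0.7564

Answer: 10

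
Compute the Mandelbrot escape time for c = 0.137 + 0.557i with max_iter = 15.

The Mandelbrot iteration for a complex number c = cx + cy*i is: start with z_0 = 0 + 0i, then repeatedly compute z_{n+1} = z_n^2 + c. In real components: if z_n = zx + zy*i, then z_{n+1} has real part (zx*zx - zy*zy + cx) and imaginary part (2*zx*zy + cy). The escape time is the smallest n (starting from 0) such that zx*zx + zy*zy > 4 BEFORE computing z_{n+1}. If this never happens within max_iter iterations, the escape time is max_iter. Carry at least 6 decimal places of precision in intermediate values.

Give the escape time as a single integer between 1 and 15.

Answer: 15

Derivation:
z_0 = 0 + 0i, c = 0.1370 + 0.5570i
Iter 1: z = 0.1370 + 0.5570i, |z|^2 = 0.3290
Iter 2: z = -0.1545 + 0.7096i, |z|^2 = 0.5274
Iter 3: z = -0.3427 + 0.3378i, |z|^2 = 0.2315
Iter 4: z = 0.1404 + 0.3255i, |z|^2 = 0.1257
Iter 5: z = 0.0507 + 0.6484i, |z|^2 = 0.4230
Iter 6: z = -0.2808 + 0.6228i, |z|^2 = 0.4667
Iter 7: z = -0.1720 + 0.2072i, |z|^2 = 0.0725
Iter 8: z = 0.1237 + 0.4857i, |z|^2 = 0.2512
Iter 9: z = -0.0836 + 0.6771i, |z|^2 = 0.4655
Iter 10: z = -0.3145 + 0.4438i, |z|^2 = 0.2958
Iter 11: z = 0.0390 + 0.2779i, |z|^2 = 0.0787
Iter 12: z = 0.0613 + 0.5787i, |z|^2 = 0.3386
Iter 13: z = -0.1941 + 0.6280i, |z|^2 = 0.4320
Iter 14: z = -0.2196 + 0.3132i, |z|^2 = 0.1464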